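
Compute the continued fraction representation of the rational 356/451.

[0; 1, 3, 1, 2, 1, 23]

Run the Euclidean algorithm on 356 and 451; the successive quotients are the partial quotients a_0, a_1, ... (each step inverts the fractional part left over by the previous one):
  356 = 0*451 + 356, so a_0 = 0.
  451 = 1*356 + 95, so a_1 = 1.
  356 = 3*95 + 71, so a_2 = 3.
  95 = 1*71 + 24, so a_3 = 1.
  71 = 2*24 + 23, so a_4 = 2.
  24 = 1*23 + 1, so a_5 = 1.
  23 = 23*1 + 0, so a_6 = 23.
The remainder reaches 0 after 7 divisions, so the expansion has 7 partial quotients, read off in order.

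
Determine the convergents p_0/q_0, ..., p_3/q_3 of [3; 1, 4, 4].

3/1, 4/1, 19/5, 80/21

Using the convergent recurrence p_i = a_i*p_{i-1} + p_{i-2}, q_i = a_i*q_{i-1} + q_{i-2} with p_{-2}=0, p_{-1}=1, q_{-2}=1, q_{-1}=0:
  i=0: a_0=3, p_0 = 3*1 + 0 = 3, q_0 = 3*0 + 1 = 1.
  i=1: a_1=1, p_1 = 1*3 + 1 = 4, q_1 = 1*1 + 0 = 1.
  i=2: a_2=4, p_2 = 4*4 + 3 = 19, q_2 = 4*1 + 1 = 5.
  i=3: a_3=4, p_3 = 4*19 + 4 = 80, q_3 = 4*5 + 1 = 21.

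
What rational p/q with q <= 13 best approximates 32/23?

Expand x = 32/23 as a continued fraction with the Euclidean algorithm:
  32 = 1*23 + 9, so a_0 = 1.
  23 = 2*9 + 5, so a_1 = 2.
  9 = 1*5 + 4, so a_2 = 1.
  5 = 1*4 + 1, so a_3 = 1.
  4 = 4*1 + 0, so a_4 = 4.
so x = [1; 2, 1, 1, 4].
Convergents (p_i = a_i*p_{i-1} + p_{i-2}, q_i = a_i*q_{i-1} + q_{i-2} with p_{-2}=0, p_{-1}=1, q_{-2}=1, q_{-1}=0), until the denominator exceeds 13:
  i=0: a_0=1, p_0 = 1*1 + 0 = 1, q_0 = 1*0 + 1 = 1.
  i=1: a_1=2, p_1 = 2*1 + 1 = 3, q_1 = 2*1 + 0 = 2.
  i=2: a_2=1, p_2 = 1*3 + 1 = 4, q_2 = 1*2 + 1 = 3.
  i=3: a_3=1, p_3 = 1*4 + 3 = 7, q_3 = 1*3 + 2 = 5.
  i=4: a_4=4, p_4 = 4*7 + 4 = 32, q_4 = 4*5 + 3 = 23.
q_4 = 23 > 13, so the last convergent with denominator <= 13 is p_3/q_3 = 7/5.
The closest fraction with denominator <= 13 is either p_3/q_3 or the intermediate fraction (k*p_3 + p_2)/(k*q_3 + q_2) with the largest k >= 1 whose denominator stays <= 13; these approach x as k grows, and every other convergent or intermediate fraction in range is farther away.
Largest k: floor((13 - q_2)/q_3) = floor((13 - 3)/5) = 2.
That gives (2*7 + 4)/(2*5 + 3) = 18/13.
Compare the errors: |x - 7/5| = |32*5 - 7*23|/(23*5) = 1/115, and |x - 18/13| = |32*13 - 18*23|/(23*13) = 2/299.
Cross-multiplying, 2*115 = 230 < 299 = 1*299, so 2/299 is smaller: the intermediate fraction 18/13 is closer to x than 7/5.

18/13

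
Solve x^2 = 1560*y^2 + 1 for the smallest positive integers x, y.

(x, y) = (79, 2)

First expand sqrt(1560) as a continued fraction. With x_i = (sqrt(1560) + m_i)/d_i and (m_0, d_0) = (0, 1): a_0 = floor(sqrt(1560)) = 39, since 39^2 = 1521 <= 1560 < 1600 = 40^2.
Iterate m_{i+1} = d_i*a_i - m_i, d_{i+1} = (1560 - m_{i+1}^2)/d_i, a_{i+1} = floor((a_0 + m_{i+1})/d_{i+1}):
  m_1 = 1*39 - 0 = 39, d_1 = (1560 - 39^2)/1 = 39/1 = 39, a_1 = floor((39 + 39)/39) = 2.
  m_2 = 39*2 - 39 = 39, d_2 = (1560 - 39^2)/39 = 39/39 = 1, a_2 = floor((39 + 39)/1) = 78.
  m_3 = 1*78 - 39 = 39, d_3 = (1560 - 39^2)/1 = 39/1 = 39: (m_3, d_3) = (m_1, d_1) = (39, 39), so from here the quotients repeat a_1, a_2; the period length is 2.
So sqrt(1560) = [39; (2, 78)] with period length k = 2.
k is even, so the fundamental solution of x^2 - 1560y^2 = 1 is (p_{k-1}, q_{k-1}) = (p_1, q_1); compute convergents through index 1.
Convergents (p_i = a_i*p_{i-1} + p_{i-2}, q_i = a_i*q_{i-1} + q_{i-2} with p_{-2}=0, p_{-1}=1, q_{-2}=1, q_{-1}=0):
  i=0: a_0=39, p_0 = 39*1 + 0 = 39, q_0 = 39*0 + 1 = 1.
  i=1: a_1=2, p_1 = 2*39 + 1 = 79, q_1 = 2*1 + 0 = 2.
Check: 79^2 - 1560*2^2 = 6241 - 6240 = 1, so (x, y) = (79, 2) solves the equation, and by the theorem it is the least positive solution.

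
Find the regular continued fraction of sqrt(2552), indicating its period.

[50; (1, 1, 13, 1, 13, 1, 1, 100)]

Write x_i = (sqrt(2552) + m_i)/d_i with (m_0, d_0) = (0, 1). a_0 = floor(sqrt(2552)) = 50, since 50^2 = 2500 <= 2552 < 2601 = 51^2.
Iterate m_{i+1} = d_i*a_i - m_i, d_{i+1} = (2552 - m_{i+1}^2)/d_i, a_{i+1} = floor((a_0 + m_{i+1})/d_{i+1}):
  m_1 = 1*50 - 0 = 50, d_1 = (2552 - 50^2)/1 = 52/1 = 52, a_1 = floor((50 + 50)/52) = 1.
  m_2 = 52*1 - 50 = 2, d_2 = (2552 - 2^2)/52 = 2548/52 = 49, a_2 = floor((50 + 2)/49) = 1.
  m_3 = 49*1 - 2 = 47, d_3 = (2552 - 47^2)/49 = 343/49 = 7, a_3 = floor((50 + 47)/7) = 13.
  m_4 = 7*13 - 47 = 44, d_4 = (2552 - 44^2)/7 = 616/7 = 88, a_4 = floor((50 + 44)/88) = 1.
  m_5 = 88*1 - 44 = 44, d_5 = (2552 - 44^2)/88 = 616/88 = 7, a_5 = floor((50 + 44)/7) = 13.
  m_6 = 7*13 - 44 = 47, d_6 = (2552 - 47^2)/7 = 343/7 = 49, a_6 = floor((50 + 47)/49) = 1.
  m_7 = 49*1 - 47 = 2, d_7 = (2552 - 2^2)/49 = 2548/49 = 52, a_7 = floor((50 + 2)/52) = 1.
  m_8 = 52*1 - 2 = 50, d_8 = (2552 - 50^2)/52 = 52/52 = 1, a_8 = floor((50 + 50)/1) = 100.
  m_9 = 1*100 - 50 = 50, d_9 = (2552 - 50^2)/1 = 52/1 = 52: (m_9, d_9) = (m_1, d_1) = (50, 52), so from here the quotients repeat a_1, ..., a_8; the period length is 8.
Hence the expansion of sqrt(2552) is a_0 = 50 followed by the repeating block 1, 1, 13, 1, 13, 1, 1, 100 (period 8).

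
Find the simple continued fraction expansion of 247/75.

Run the Euclidean algorithm on 247 and 75; the successive quotients are the partial quotients a_0, a_1, ... (each step inverts the fractional part left over by the previous one):
  247 = 3*75 + 22, so a_0 = 3.
  75 = 3*22 + 9, so a_1 = 3.
  22 = 2*9 + 4, so a_2 = 2.
  9 = 2*4 + 1, so a_3 = 2.
  4 = 4*1 + 0, so a_4 = 4.
The remainder reaches 0 after 5 divisions, so the expansion has 5 partial quotients, read off in order.

[3; 3, 2, 2, 4]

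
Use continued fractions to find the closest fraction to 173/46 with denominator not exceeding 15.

49/13

Expand x = 173/46 as a continued fraction with the Euclidean algorithm:
  173 = 3*46 + 35, so a_0 = 3.
  46 = 1*35 + 11, so a_1 = 1.
  35 = 3*11 + 2, so a_2 = 3.
  11 = 5*2 + 1, so a_3 = 5.
  2 = 2*1 + 0, so a_4 = 2.
so x = [3; 1, 3, 5, 2].
Convergents (p_i = a_i*p_{i-1} + p_{i-2}, q_i = a_i*q_{i-1} + q_{i-2} with p_{-2}=0, p_{-1}=1, q_{-2}=1, q_{-1}=0), until the denominator exceeds 15:
  i=0: a_0=3, p_0 = 3*1 + 0 = 3, q_0 = 3*0 + 1 = 1.
  i=1: a_1=1, p_1 = 1*3 + 1 = 4, q_1 = 1*1 + 0 = 1.
  i=2: a_2=3, p_2 = 3*4 + 3 = 15, q_2 = 3*1 + 1 = 4.
  i=3: a_3=5, p_3 = 5*15 + 4 = 79, q_3 = 5*4 + 1 = 21.
q_3 = 21 > 15, so the last convergent with denominator <= 15 is p_2/q_2 = 15/4.
The closest fraction with denominator <= 15 is either p_2/q_2 or the intermediate fraction (k*p_2 + p_1)/(k*q_2 + q_1) with the largest k >= 1 whose denominator stays <= 15; these approach x as k grows, and every other convergent or intermediate fraction in range is farther away.
Largest k: floor((15 - q_1)/q_2) = floor((15 - 1)/4) = 3.
That gives (3*15 + 4)/(3*4 + 1) = 49/13.
Compare the errors: |x - 15/4| = |173*4 - 15*46|/(46*4) = 2/184, and |x - 49/13| = |173*13 - 49*46|/(46*13) = 5/598.
Cross-multiplying, 5*184 = 920 < 1196 = 2*598, so 5/598 is smaller: the intermediate fraction 49/13 is closer to x than 15/4.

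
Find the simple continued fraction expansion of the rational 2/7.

[0; 3, 2]

Run the Euclidean algorithm on 2 and 7; the successive quotients are the partial quotients a_0, a_1, ... (each step inverts the fractional part left over by the previous one):
  2 = 0*7 + 2, so a_0 = 0.
  7 = 3*2 + 1, so a_1 = 3.
  2 = 2*1 + 0, so a_2 = 2.
The remainder reaches 0 after 3 divisions, so the expansion has 3 partial quotients, read off in order.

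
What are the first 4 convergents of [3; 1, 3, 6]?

3/1, 4/1, 15/4, 94/25

Using the convergent recurrence p_i = a_i*p_{i-1} + p_{i-2}, q_i = a_i*q_{i-1} + q_{i-2} with p_{-2}=0, p_{-1}=1, q_{-2}=1, q_{-1}=0:
  i=0: a_0=3, p_0 = 3*1 + 0 = 3, q_0 = 3*0 + 1 = 1.
  i=1: a_1=1, p_1 = 1*3 + 1 = 4, q_1 = 1*1 + 0 = 1.
  i=2: a_2=3, p_2 = 3*4 + 3 = 15, q_2 = 3*1 + 1 = 4.
  i=3: a_3=6, p_3 = 6*15 + 4 = 94, q_3 = 6*4 + 1 = 25.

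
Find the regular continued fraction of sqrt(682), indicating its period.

[26; (8, 1, 2, 5, 2, 5, 2, 1, 8, 52)]

Write x_i = (sqrt(682) + m_i)/d_i with (m_0, d_0) = (0, 1). a_0 = floor(sqrt(682)) = 26, since 26^2 = 676 <= 682 < 729 = 27^2.
Iterate m_{i+1} = d_i*a_i - m_i, d_{i+1} = (682 - m_{i+1}^2)/d_i, a_{i+1} = floor((a_0 + m_{i+1})/d_{i+1}):
  m_1 = 1*26 - 0 = 26, d_1 = (682 - 26^2)/1 = 6/1 = 6, a_1 = floor((26 + 26)/6) = 8.
  m_2 = 6*8 - 26 = 22, d_2 = (682 - 22^2)/6 = 198/6 = 33, a_2 = floor((26 + 22)/33) = 1.
  m_3 = 33*1 - 22 = 11, d_3 = (682 - 11^2)/33 = 561/33 = 17, a_3 = floor((26 + 11)/17) = 2.
  m_4 = 17*2 - 11 = 23, d_4 = (682 - 23^2)/17 = 153/17 = 9, a_4 = floor((26 + 23)/9) = 5.
  m_5 = 9*5 - 23 = 22, d_5 = (682 - 22^2)/9 = 198/9 = 22, a_5 = floor((26 + 22)/22) = 2.
  m_6 = 22*2 - 22 = 22, d_6 = (682 - 22^2)/22 = 198/22 = 9, a_6 = floor((26 + 22)/9) = 5.
  m_7 = 9*5 - 22 = 23, d_7 = (682 - 23^2)/9 = 153/9 = 17, a_7 = floor((26 + 23)/17) = 2.
  m_8 = 17*2 - 23 = 11, d_8 = (682 - 11^2)/17 = 561/17 = 33, a_8 = floor((26 + 11)/33) = 1.
  m_9 = 33*1 - 11 = 22, d_9 = (682 - 22^2)/33 = 198/33 = 6, a_9 = floor((26 + 22)/6) = 8.
  m_10 = 6*8 - 22 = 26, d_10 = (682 - 26^2)/6 = 6/6 = 1, a_10 = floor((26 + 26)/1) = 52.
  m_11 = 1*52 - 26 = 26, d_11 = (682 - 26^2)/1 = 6/1 = 6: (m_11, d_11) = (m_1, d_1) = (26, 6), so from here the quotients repeat a_1, ..., a_10; the period length is 10.
Hence the expansion of sqrt(682) is a_0 = 26 followed by the repeating block 8, 1, 2, 5, 2, 5, 2, 1, 8, 52 (period 10).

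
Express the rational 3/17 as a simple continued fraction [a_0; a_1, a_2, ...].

[0; 5, 1, 2]

Run the Euclidean algorithm on 3 and 17; the successive quotients are the partial quotients a_0, a_1, ... (each step inverts the fractional part left over by the previous one):
  3 = 0*17 + 3, so a_0 = 0.
  17 = 5*3 + 2, so a_1 = 5.
  3 = 1*2 + 1, so a_2 = 1.
  2 = 2*1 + 0, so a_3 = 2.
The remainder reaches 0 after 4 divisions, so the expansion has 4 partial quotients, read off in order.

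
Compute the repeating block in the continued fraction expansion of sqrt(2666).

[51; (1, 1, 1, 2, 1, 1, 1, 102)]

Write x_i = (sqrt(2666) + m_i)/d_i with (m_0, d_0) = (0, 1). a_0 = floor(sqrt(2666)) = 51, since 51^2 = 2601 <= 2666 < 2704 = 52^2.
Iterate m_{i+1} = d_i*a_i - m_i, d_{i+1} = (2666 - m_{i+1}^2)/d_i, a_{i+1} = floor((a_0 + m_{i+1})/d_{i+1}):
  m_1 = 1*51 - 0 = 51, d_1 = (2666 - 51^2)/1 = 65/1 = 65, a_1 = floor((51 + 51)/65) = 1.
  m_2 = 65*1 - 51 = 14, d_2 = (2666 - 14^2)/65 = 2470/65 = 38, a_2 = floor((51 + 14)/38) = 1.
  m_3 = 38*1 - 14 = 24, d_3 = (2666 - 24^2)/38 = 2090/38 = 55, a_3 = floor((51 + 24)/55) = 1.
  m_4 = 55*1 - 24 = 31, d_4 = (2666 - 31^2)/55 = 1705/55 = 31, a_4 = floor((51 + 31)/31) = 2.
  m_5 = 31*2 - 31 = 31, d_5 = (2666 - 31^2)/31 = 1705/31 = 55, a_5 = floor((51 + 31)/55) = 1.
  m_6 = 55*1 - 31 = 24, d_6 = (2666 - 24^2)/55 = 2090/55 = 38, a_6 = floor((51 + 24)/38) = 1.
  m_7 = 38*1 - 24 = 14, d_7 = (2666 - 14^2)/38 = 2470/38 = 65, a_7 = floor((51 + 14)/65) = 1.
  m_8 = 65*1 - 14 = 51, d_8 = (2666 - 51^2)/65 = 65/65 = 1, a_8 = floor((51 + 51)/1) = 102.
  m_9 = 1*102 - 51 = 51, d_9 = (2666 - 51^2)/1 = 65/1 = 65: (m_9, d_9) = (m_1, d_1) = (51, 65), so from here the quotients repeat a_1, ..., a_8; the period length is 8.
Hence the expansion of sqrt(2666) is a_0 = 51 followed by the repeating block 1, 1, 1, 2, 1, 1, 1, 102 (period 8).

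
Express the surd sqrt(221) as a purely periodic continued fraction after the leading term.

[14; (1, 6, 2, 6, 1, 28)]

Write x_i = (sqrt(221) + m_i)/d_i with (m_0, d_0) = (0, 1). a_0 = floor(sqrt(221)) = 14, since 14^2 = 196 <= 221 < 225 = 15^2.
Iterate m_{i+1} = d_i*a_i - m_i, d_{i+1} = (221 - m_{i+1}^2)/d_i, a_{i+1} = floor((a_0 + m_{i+1})/d_{i+1}):
  m_1 = 1*14 - 0 = 14, d_1 = (221 - 14^2)/1 = 25/1 = 25, a_1 = floor((14 + 14)/25) = 1.
  m_2 = 25*1 - 14 = 11, d_2 = (221 - 11^2)/25 = 100/25 = 4, a_2 = floor((14 + 11)/4) = 6.
  m_3 = 4*6 - 11 = 13, d_3 = (221 - 13^2)/4 = 52/4 = 13, a_3 = floor((14 + 13)/13) = 2.
  m_4 = 13*2 - 13 = 13, d_4 = (221 - 13^2)/13 = 52/13 = 4, a_4 = floor((14 + 13)/4) = 6.
  m_5 = 4*6 - 13 = 11, d_5 = (221 - 11^2)/4 = 100/4 = 25, a_5 = floor((14 + 11)/25) = 1.
  m_6 = 25*1 - 11 = 14, d_6 = (221 - 14^2)/25 = 25/25 = 1, a_6 = floor((14 + 14)/1) = 28.
  m_7 = 1*28 - 14 = 14, d_7 = (221 - 14^2)/1 = 25/1 = 25: (m_7, d_7) = (m_1, d_1) = (14, 25), so from here the quotients repeat a_1, ..., a_6; the period length is 6.
Hence the expansion of sqrt(221) is a_0 = 14 followed by the repeating block 1, 6, 2, 6, 1, 28 (period 6).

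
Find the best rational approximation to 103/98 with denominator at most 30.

21/20

Expand x = 103/98 as a continued fraction with the Euclidean algorithm:
  103 = 1*98 + 5, so a_0 = 1.
  98 = 19*5 + 3, so a_1 = 19.
  5 = 1*3 + 2, so a_2 = 1.
  3 = 1*2 + 1, so a_3 = 1.
  2 = 2*1 + 0, so a_4 = 2.
so x = [1; 19, 1, 1, 2].
Convergents (p_i = a_i*p_{i-1} + p_{i-2}, q_i = a_i*q_{i-1} + q_{i-2} with p_{-2}=0, p_{-1}=1, q_{-2}=1, q_{-1}=0), until the denominator exceeds 30:
  i=0: a_0=1, p_0 = 1*1 + 0 = 1, q_0 = 1*0 + 1 = 1.
  i=1: a_1=19, p_1 = 19*1 + 1 = 20, q_1 = 19*1 + 0 = 19.
  i=2: a_2=1, p_2 = 1*20 + 1 = 21, q_2 = 1*19 + 1 = 20.
  i=3: a_3=1, p_3 = 1*21 + 20 = 41, q_3 = 1*20 + 19 = 39.
q_3 = 39 > 30, so the last convergent with denominator <= 30 is p_2/q_2 = 21/20.
The closest fraction with denominator <= 30 is either p_2/q_2 or the intermediate fraction (k*p_2 + p_1)/(k*q_2 + q_1) with the largest k >= 1 whose denominator stays <= 30; these approach x as k grows, and every other convergent or intermediate fraction in range is farther away.
Largest k: floor((30 - q_1)/q_2) = floor((30 - 19)/20) = 0.
Since k = 0, no intermediate fraction beyond p_2/q_2 has denominator <= 30, so the convergent 21/20 is the closest (its error is |103*20 - 21*98|/(98*20) = 2/1960).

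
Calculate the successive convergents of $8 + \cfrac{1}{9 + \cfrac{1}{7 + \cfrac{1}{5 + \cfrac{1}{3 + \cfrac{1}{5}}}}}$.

8/1, 73/9, 519/64, 2668/329, 8523/1051, 45283/5584

Using the convergent recurrence p_i = a_i*p_{i-1} + p_{i-2}, q_i = a_i*q_{i-1} + q_{i-2} with p_{-2}=0, p_{-1}=1, q_{-2}=1, q_{-1}=0:
  i=0: a_0=8, p_0 = 8*1 + 0 = 8, q_0 = 8*0 + 1 = 1.
  i=1: a_1=9, p_1 = 9*8 + 1 = 73, q_1 = 9*1 + 0 = 9.
  i=2: a_2=7, p_2 = 7*73 + 8 = 519, q_2 = 7*9 + 1 = 64.
  i=3: a_3=5, p_3 = 5*519 + 73 = 2668, q_3 = 5*64 + 9 = 329.
  i=4: a_4=3, p_4 = 3*2668 + 519 = 8523, q_4 = 3*329 + 64 = 1051.
  i=5: a_5=5, p_5 = 5*8523 + 2668 = 45283, q_5 = 5*1051 + 329 = 5584.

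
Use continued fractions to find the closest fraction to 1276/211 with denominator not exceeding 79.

Expand x = 1276/211 as a continued fraction with the Euclidean algorithm:
  1276 = 6*211 + 10, so a_0 = 6.
  211 = 21*10 + 1, so a_1 = 21.
  10 = 10*1 + 0, so a_2 = 10.
so x = [6; 21, 10].
Convergents (p_i = a_i*p_{i-1} + p_{i-2}, q_i = a_i*q_{i-1} + q_{i-2} with p_{-2}=0, p_{-1}=1, q_{-2}=1, q_{-1}=0), until the denominator exceeds 79:
  i=0: a_0=6, p_0 = 6*1 + 0 = 6, q_0 = 6*0 + 1 = 1.
  i=1: a_1=21, p_1 = 21*6 + 1 = 127, q_1 = 21*1 + 0 = 21.
  i=2: a_2=10, p_2 = 10*127 + 6 = 1276, q_2 = 10*21 + 1 = 211.
q_2 = 211 > 79, so the last convergent with denominator <= 79 is p_1/q_1 = 127/21.
The closest fraction with denominator <= 79 is either p_1/q_1 or the intermediate fraction (k*p_1 + p_0)/(k*q_1 + q_0) with the largest k >= 1 whose denominator stays <= 79; these approach x as k grows, and every other convergent or intermediate fraction in range is farther away.
Largest k: floor((79 - q_0)/q_1) = floor((79 - 1)/21) = 3.
That gives (3*127 + 6)/(3*21 + 1) = 387/64.
Compare the errors: |x - 127/21| = |1276*21 - 127*211|/(211*21) = 1/4431, and |x - 387/64| = |1276*64 - 387*211|/(211*64) = 7/13504.
Cross-multiplying, 1*13504 = 13504 < 31017 = 7*4431, so 1/4431 is smaller: the convergent 127/21 is closer to x than 387/64.

127/21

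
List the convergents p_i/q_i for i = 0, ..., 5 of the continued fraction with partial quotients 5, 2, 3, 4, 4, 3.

5/1, 11/2, 38/7, 163/30, 690/127, 2233/411

Using the convergent recurrence p_i = a_i*p_{i-1} + p_{i-2}, q_i = a_i*q_{i-1} + q_{i-2} with p_{-2}=0, p_{-1}=1, q_{-2}=1, q_{-1}=0:
  i=0: a_0=5, p_0 = 5*1 + 0 = 5, q_0 = 5*0 + 1 = 1.
  i=1: a_1=2, p_1 = 2*5 + 1 = 11, q_1 = 2*1 + 0 = 2.
  i=2: a_2=3, p_2 = 3*11 + 5 = 38, q_2 = 3*2 + 1 = 7.
  i=3: a_3=4, p_3 = 4*38 + 11 = 163, q_3 = 4*7 + 2 = 30.
  i=4: a_4=4, p_4 = 4*163 + 38 = 690, q_4 = 4*30 + 7 = 127.
  i=5: a_5=3, p_5 = 3*690 + 163 = 2233, q_5 = 3*127 + 30 = 411.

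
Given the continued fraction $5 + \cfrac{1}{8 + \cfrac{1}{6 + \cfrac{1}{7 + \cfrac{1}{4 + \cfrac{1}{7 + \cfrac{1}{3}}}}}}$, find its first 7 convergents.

5/1, 41/8, 251/49, 1798/351, 7443/1453, 53899/10522, 169140/33019

Using the convergent recurrence p_i = a_i*p_{i-1} + p_{i-2}, q_i = a_i*q_{i-1} + q_{i-2} with p_{-2}=0, p_{-1}=1, q_{-2}=1, q_{-1}=0:
  i=0: a_0=5, p_0 = 5*1 + 0 = 5, q_0 = 5*0 + 1 = 1.
  i=1: a_1=8, p_1 = 8*5 + 1 = 41, q_1 = 8*1 + 0 = 8.
  i=2: a_2=6, p_2 = 6*41 + 5 = 251, q_2 = 6*8 + 1 = 49.
  i=3: a_3=7, p_3 = 7*251 + 41 = 1798, q_3 = 7*49 + 8 = 351.
  i=4: a_4=4, p_4 = 4*1798 + 251 = 7443, q_4 = 4*351 + 49 = 1453.
  i=5: a_5=7, p_5 = 7*7443 + 1798 = 53899, q_5 = 7*1453 + 351 = 10522.
  i=6: a_6=3, p_6 = 3*53899 + 7443 = 169140, q_6 = 3*10522 + 1453 = 33019.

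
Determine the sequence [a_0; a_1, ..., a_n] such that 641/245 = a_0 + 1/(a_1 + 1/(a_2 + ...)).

Run the Euclidean algorithm on 641 and 245; the successive quotients are the partial quotients a_0, a_1, ... (each step inverts the fractional part left over by the previous one):
  641 = 2*245 + 151, so a_0 = 2.
  245 = 1*151 + 94, so a_1 = 1.
  151 = 1*94 + 57, so a_2 = 1.
  94 = 1*57 + 37, so a_3 = 1.
  57 = 1*37 + 20, so a_4 = 1.
  37 = 1*20 + 17, so a_5 = 1.
  20 = 1*17 + 3, so a_6 = 1.
  17 = 5*3 + 2, so a_7 = 5.
  3 = 1*2 + 1, so a_8 = 1.
  2 = 2*1 + 0, so a_9 = 2.
The remainder reaches 0 after 10 divisions, so the expansion has 10 partial quotients, read off in order.

[2; 1, 1, 1, 1, 1, 1, 5, 1, 2]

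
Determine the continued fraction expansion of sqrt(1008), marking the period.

[31; (1, 2, 1, 62)]

Write x_i = (sqrt(1008) + m_i)/d_i with (m_0, d_0) = (0, 1). a_0 = floor(sqrt(1008)) = 31, since 31^2 = 961 <= 1008 < 1024 = 32^2.
Iterate m_{i+1} = d_i*a_i - m_i, d_{i+1} = (1008 - m_{i+1}^2)/d_i, a_{i+1} = floor((a_0 + m_{i+1})/d_{i+1}):
  m_1 = 1*31 - 0 = 31, d_1 = (1008 - 31^2)/1 = 47/1 = 47, a_1 = floor((31 + 31)/47) = 1.
  m_2 = 47*1 - 31 = 16, d_2 = (1008 - 16^2)/47 = 752/47 = 16, a_2 = floor((31 + 16)/16) = 2.
  m_3 = 16*2 - 16 = 16, d_3 = (1008 - 16^2)/16 = 752/16 = 47, a_3 = floor((31 + 16)/47) = 1.
  m_4 = 47*1 - 16 = 31, d_4 = (1008 - 31^2)/47 = 47/47 = 1, a_4 = floor((31 + 31)/1) = 62.
  m_5 = 1*62 - 31 = 31, d_5 = (1008 - 31^2)/1 = 47/1 = 47: (m_5, d_5) = (m_1, d_1) = (31, 47), so from here the quotients repeat a_1, ..., a_4; the period length is 4.
Hence the expansion of sqrt(1008) is a_0 = 31 followed by the repeating block 1, 2, 1, 62 (period 4).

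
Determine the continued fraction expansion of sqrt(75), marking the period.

[8; (1, 1, 1, 16)]

Write x_i = (sqrt(75) + m_i)/d_i with (m_0, d_0) = (0, 1). a_0 = floor(sqrt(75)) = 8, since 8^2 = 64 <= 75 < 81 = 9^2.
Iterate m_{i+1} = d_i*a_i - m_i, d_{i+1} = (75 - m_{i+1}^2)/d_i, a_{i+1} = floor((a_0 + m_{i+1})/d_{i+1}):
  m_1 = 1*8 - 0 = 8, d_1 = (75 - 8^2)/1 = 11/1 = 11, a_1 = floor((8 + 8)/11) = 1.
  m_2 = 11*1 - 8 = 3, d_2 = (75 - 3^2)/11 = 66/11 = 6, a_2 = floor((8 + 3)/6) = 1.
  m_3 = 6*1 - 3 = 3, d_3 = (75 - 3^2)/6 = 66/6 = 11, a_3 = floor((8 + 3)/11) = 1.
  m_4 = 11*1 - 3 = 8, d_4 = (75 - 8^2)/11 = 11/11 = 1, a_4 = floor((8 + 8)/1) = 16.
  m_5 = 1*16 - 8 = 8, d_5 = (75 - 8^2)/1 = 11/1 = 11: (m_5, d_5) = (m_1, d_1) = (8, 11), so from here the quotients repeat a_1, ..., a_4; the period length is 4.
Hence the expansion of sqrt(75) is a_0 = 8 followed by the repeating block 1, 1, 1, 16 (period 4).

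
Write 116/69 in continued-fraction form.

Run the Euclidean algorithm on 116 and 69; the successive quotients are the partial quotients a_0, a_1, ... (each step inverts the fractional part left over by the previous one):
  116 = 1*69 + 47, so a_0 = 1.
  69 = 1*47 + 22, so a_1 = 1.
  47 = 2*22 + 3, so a_2 = 2.
  22 = 7*3 + 1, so a_3 = 7.
  3 = 3*1 + 0, so a_4 = 3.
The remainder reaches 0 after 5 divisions, so the expansion has 5 partial quotients, read off in order.

[1; 1, 2, 7, 3]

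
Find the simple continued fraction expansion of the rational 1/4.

Run the Euclidean algorithm on 1 and 4; the successive quotients are the partial quotients a_0, a_1, ... (each step inverts the fractional part left over by the previous one):
  1 = 0*4 + 1, so a_0 = 0.
  4 = 4*1 + 0, so a_1 = 4.
The remainder reaches 0 after 2 divisions, so the expansion has 2 partial quotients, read off in order.

[0; 4]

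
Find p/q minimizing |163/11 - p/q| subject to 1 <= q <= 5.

74/5

Expand x = 163/11 as a continued fraction with the Euclidean algorithm:
  163 = 14*11 + 9, so a_0 = 14.
  11 = 1*9 + 2, so a_1 = 1.
  9 = 4*2 + 1, so a_2 = 4.
  2 = 2*1 + 0, so a_3 = 2.
so x = [14; 1, 4, 2].
Convergents (p_i = a_i*p_{i-1} + p_{i-2}, q_i = a_i*q_{i-1} + q_{i-2} with p_{-2}=0, p_{-1}=1, q_{-2}=1, q_{-1}=0), until the denominator exceeds 5:
  i=0: a_0=14, p_0 = 14*1 + 0 = 14, q_0 = 14*0 + 1 = 1.
  i=1: a_1=1, p_1 = 1*14 + 1 = 15, q_1 = 1*1 + 0 = 1.
  i=2: a_2=4, p_2 = 4*15 + 14 = 74, q_2 = 4*1 + 1 = 5.
  i=3: a_3=2, p_3 = 2*74 + 15 = 163, q_3 = 2*5 + 1 = 11.
q_3 = 11 > 5, so the last convergent with denominator <= 5 is p_2/q_2 = 74/5.
The closest fraction with denominator <= 5 is either p_2/q_2 or the intermediate fraction (k*p_2 + p_1)/(k*q_2 + q_1) with the largest k >= 1 whose denominator stays <= 5; these approach x as k grows, and every other convergent or intermediate fraction in range is farther away.
Largest k: floor((5 - q_1)/q_2) = floor((5 - 1)/5) = 0.
Since k = 0, no intermediate fraction beyond p_2/q_2 has denominator <= 5, so the convergent 74/5 is the closest (its error is |163*5 - 74*11|/(11*5) = 1/55).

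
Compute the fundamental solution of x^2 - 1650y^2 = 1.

First expand sqrt(1650) as a continued fraction. With x_i = (sqrt(1650) + m_i)/d_i and (m_0, d_0) = (0, 1): a_0 = floor(sqrt(1650)) = 40, since 40^2 = 1600 <= 1650 < 1681 = 41^2.
Iterate m_{i+1} = d_i*a_i - m_i, d_{i+1} = (1650 - m_{i+1}^2)/d_i, a_{i+1} = floor((a_0 + m_{i+1})/d_{i+1}):
  m_1 = 1*40 - 0 = 40, d_1 = (1650 - 40^2)/1 = 50/1 = 50, a_1 = floor((40 + 40)/50) = 1.
  m_2 = 50*1 - 40 = 10, d_2 = (1650 - 10^2)/50 = 1550/50 = 31, a_2 = floor((40 + 10)/31) = 1.
  m_3 = 31*1 - 10 = 21, d_3 = (1650 - 21^2)/31 = 1209/31 = 39, a_3 = floor((40 + 21)/39) = 1.
  m_4 = 39*1 - 21 = 18, d_4 = (1650 - 18^2)/39 = 1326/39 = 34, a_4 = floor((40 + 18)/34) = 1.
  m_5 = 34*1 - 18 = 16, d_5 = (1650 - 16^2)/34 = 1394/34 = 41, a_5 = floor((40 + 16)/41) = 1.
  m_6 = 41*1 - 16 = 25, d_6 = (1650 - 25^2)/41 = 1025/41 = 25, a_6 = floor((40 + 25)/25) = 2.
  m_7 = 25*2 - 25 = 25, d_7 = (1650 - 25^2)/25 = 1025/25 = 41, a_7 = floor((40 + 25)/41) = 1.
  m_8 = 41*1 - 25 = 16, d_8 = (1650 - 16^2)/41 = 1394/41 = 34, a_8 = floor((40 + 16)/34) = 1.
  m_9 = 34*1 - 16 = 18, d_9 = (1650 - 18^2)/34 = 1326/34 = 39, a_9 = floor((40 + 18)/39) = 1.
  m_10 = 39*1 - 18 = 21, d_10 = (1650 - 21^2)/39 = 1209/39 = 31, a_10 = floor((40 + 21)/31) = 1.
  m_11 = 31*1 - 21 = 10, d_11 = (1650 - 10^2)/31 = 1550/31 = 50, a_11 = floor((40 + 10)/50) = 1.
  m_12 = 50*1 - 10 = 40, d_12 = (1650 - 40^2)/50 = 50/50 = 1, a_12 = floor((40 + 40)/1) = 80.
  m_13 = 1*80 - 40 = 40, d_13 = (1650 - 40^2)/1 = 50/1 = 50: (m_13, d_13) = (m_1, d_1) = (40, 50), so from here the quotients repeat a_1, ..., a_12; the period length is 12.
So sqrt(1650) = [40; (1, 1, 1, 1, 1, 2, 1, 1, 1, 1, 1, 80)] with period length k = 12.
k is even, so the fundamental solution of x^2 - 1650y^2 = 1 is (p_{k-1}, q_{k-1}) = (p_11, q_11); compute convergents through index 11.
Convergents (p_i = a_i*p_{i-1} + p_{i-2}, q_i = a_i*q_{i-1} + q_{i-2} with p_{-2}=0, p_{-1}=1, q_{-2}=1, q_{-1}=0):
  i=0: a_0=40, p_0 = 40*1 + 0 = 40, q_0 = 40*0 + 1 = 1.
  i=1: a_1=1, p_1 = 1*40 + 1 = 41, q_1 = 1*1 + 0 = 1.
  i=2: a_2=1, p_2 = 1*41 + 40 = 81, q_2 = 1*1 + 1 = 2.
  i=3: a_3=1, p_3 = 1*81 + 41 = 122, q_3 = 1*2 + 1 = 3.
  i=4: a_4=1, p_4 = 1*122 + 81 = 203, q_4 = 1*3 + 2 = 5.
  i=5: a_5=1, p_5 = 1*203 + 122 = 325, q_5 = 1*5 + 3 = 8.
  i=6: a_6=2, p_6 = 2*325 + 203 = 853, q_6 = 2*8 + 5 = 21.
  i=7: a_7=1, p_7 = 1*853 + 325 = 1178, q_7 = 1*21 + 8 = 29.
  i=8: a_8=1, p_8 = 1*1178 + 853 = 2031, q_8 = 1*29 + 21 = 50.
  i=9: a_9=1, p_9 = 1*2031 + 1178 = 3209, q_9 = 1*50 + 29 = 79.
  i=10: a_10=1, p_10 = 1*3209 + 2031 = 5240, q_10 = 1*79 + 50 = 129.
  i=11: a_11=1, p_11 = 1*5240 + 3209 = 8449, q_11 = 1*129 + 79 = 208.
Check: 8449^2 - 1650*208^2 = 71385601 - 71385600 = 1, so (x, y) = (8449, 208) solves the equation, and by the theorem it is the least positive solution.

(x, y) = (8449, 208)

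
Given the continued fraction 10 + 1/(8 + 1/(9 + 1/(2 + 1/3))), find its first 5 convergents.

10/1, 81/8, 739/73, 1559/154, 5416/535

Using the convergent recurrence p_i = a_i*p_{i-1} + p_{i-2}, q_i = a_i*q_{i-1} + q_{i-2} with p_{-2}=0, p_{-1}=1, q_{-2}=1, q_{-1}=0:
  i=0: a_0=10, p_0 = 10*1 + 0 = 10, q_0 = 10*0 + 1 = 1.
  i=1: a_1=8, p_1 = 8*10 + 1 = 81, q_1 = 8*1 + 0 = 8.
  i=2: a_2=9, p_2 = 9*81 + 10 = 739, q_2 = 9*8 + 1 = 73.
  i=3: a_3=2, p_3 = 2*739 + 81 = 1559, q_3 = 2*73 + 8 = 154.
  i=4: a_4=3, p_4 = 3*1559 + 739 = 5416, q_4 = 3*154 + 73 = 535.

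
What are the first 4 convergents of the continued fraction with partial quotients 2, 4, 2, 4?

2/1, 9/4, 20/9, 89/40

Using the convergent recurrence p_i = a_i*p_{i-1} + p_{i-2}, q_i = a_i*q_{i-1} + q_{i-2} with p_{-2}=0, p_{-1}=1, q_{-2}=1, q_{-1}=0:
  i=0: a_0=2, p_0 = 2*1 + 0 = 2, q_0 = 2*0 + 1 = 1.
  i=1: a_1=4, p_1 = 4*2 + 1 = 9, q_1 = 4*1 + 0 = 4.
  i=2: a_2=2, p_2 = 2*9 + 2 = 20, q_2 = 2*4 + 1 = 9.
  i=3: a_3=4, p_3 = 4*20 + 9 = 89, q_3 = 4*9 + 4 = 40.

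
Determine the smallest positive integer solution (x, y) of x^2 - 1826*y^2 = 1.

(x, y) = (3069505, 71832)

First expand sqrt(1826) as a continued fraction. With x_i = (sqrt(1826) + m_i)/d_i and (m_0, d_0) = (0, 1): a_0 = floor(sqrt(1826)) = 42, since 42^2 = 1764 <= 1826 < 1849 = 43^2.
Iterate m_{i+1} = d_i*a_i - m_i, d_{i+1} = (1826 - m_{i+1}^2)/d_i, a_{i+1} = floor((a_0 + m_{i+1})/d_{i+1}):
  m_1 = 1*42 - 0 = 42, d_1 = (1826 - 42^2)/1 = 62/1 = 62, a_1 = floor((42 + 42)/62) = 1.
  m_2 = 62*1 - 42 = 20, d_2 = (1826 - 20^2)/62 = 1426/62 = 23, a_2 = floor((42 + 20)/23) = 2.
  m_3 = 23*2 - 20 = 26, d_3 = (1826 - 26^2)/23 = 1150/23 = 50, a_3 = floor((42 + 26)/50) = 1.
  m_4 = 50*1 - 26 = 24, d_4 = (1826 - 24^2)/50 = 1250/50 = 25, a_4 = floor((42 + 24)/25) = 2.
  m_5 = 25*2 - 24 = 26, d_5 = (1826 - 26^2)/25 = 1150/25 = 46, a_5 = floor((42 + 26)/46) = 1.
  m_6 = 46*1 - 26 = 20, d_6 = (1826 - 20^2)/46 = 1426/46 = 31, a_6 = floor((42 + 20)/31) = 2.
  m_7 = 31*2 - 20 = 42, d_7 = (1826 - 42^2)/31 = 62/31 = 2, a_7 = floor((42 + 42)/2) = 42.
  m_8 = 2*42 - 42 = 42, d_8 = (1826 - 42^2)/2 = 62/2 = 31, a_8 = floor((42 + 42)/31) = 2.
  m_9 = 31*2 - 42 = 20, d_9 = (1826 - 20^2)/31 = 1426/31 = 46, a_9 = floor((42 + 20)/46) = 1.
  m_10 = 46*1 - 20 = 26, d_10 = (1826 - 26^2)/46 = 1150/46 = 25, a_10 = floor((42 + 26)/25) = 2.
  m_11 = 25*2 - 26 = 24, d_11 = (1826 - 24^2)/25 = 1250/25 = 50, a_11 = floor((42 + 24)/50) = 1.
  m_12 = 50*1 - 24 = 26, d_12 = (1826 - 26^2)/50 = 1150/50 = 23, a_12 = floor((42 + 26)/23) = 2.
  m_13 = 23*2 - 26 = 20, d_13 = (1826 - 20^2)/23 = 1426/23 = 62, a_13 = floor((42 + 20)/62) = 1.
  m_14 = 62*1 - 20 = 42, d_14 = (1826 - 42^2)/62 = 62/62 = 1, a_14 = floor((42 + 42)/1) = 84.
  m_15 = 1*84 - 42 = 42, d_15 = (1826 - 42^2)/1 = 62/1 = 62: (m_15, d_15) = (m_1, d_1) = (42, 62), so from here the quotients repeat a_1, ..., a_14; the period length is 14.
So sqrt(1826) = [42; (1, 2, 1, 2, 1, 2, 42, 2, 1, 2, 1, 2, 1, 84)] with period length k = 14.
k is even, so the fundamental solution of x^2 - 1826y^2 = 1 is (p_{k-1}, q_{k-1}) = (p_13, q_13); compute convergents through index 13.
Convergents (p_i = a_i*p_{i-1} + p_{i-2}, q_i = a_i*q_{i-1} + q_{i-2} with p_{-2}=0, p_{-1}=1, q_{-2}=1, q_{-1}=0):
  i=0: a_0=42, p_0 = 42*1 + 0 = 42, q_0 = 42*0 + 1 = 1.
  i=1: a_1=1, p_1 = 1*42 + 1 = 43, q_1 = 1*1 + 0 = 1.
  i=2: a_2=2, p_2 = 2*43 + 42 = 128, q_2 = 2*1 + 1 = 3.
  i=3: a_3=1, p_3 = 1*128 + 43 = 171, q_3 = 1*3 + 1 = 4.
  i=4: a_4=2, p_4 = 2*171 + 128 = 470, q_4 = 2*4 + 3 = 11.
  i=5: a_5=1, p_5 = 1*470 + 171 = 641, q_5 = 1*11 + 4 = 15.
  i=6: a_6=2, p_6 = 2*641 + 470 = 1752, q_6 = 2*15 + 11 = 41.
  i=7: a_7=42, p_7 = 42*1752 + 641 = 74225, q_7 = 42*41 + 15 = 1737.
  i=8: a_8=2, p_8 = 2*74225 + 1752 = 150202, q_8 = 2*1737 + 41 = 3515.
  i=9: a_9=1, p_9 = 1*150202 + 74225 = 224427, q_9 = 1*3515 + 1737 = 5252.
  i=10: a_10=2, p_10 = 2*224427 + 150202 = 599056, q_10 = 2*5252 + 3515 = 14019.
  i=11: a_11=1, p_11 = 1*599056 + 224427 = 823483, q_11 = 1*14019 + 5252 = 19271.
  i=12: a_12=2, p_12 = 2*823483 + 599056 = 2246022, q_12 = 2*19271 + 14019 = 52561.
  i=13: a_13=1, p_13 = 1*2246022 + 823483 = 3069505, q_13 = 1*52561 + 19271 = 71832.
Check: 3069505^2 - 1826*71832^2 = 9421860945025 - 9421860945024 = 1, so (x, y) = (3069505, 71832) solves the equation, and by the theorem it is the least positive solution.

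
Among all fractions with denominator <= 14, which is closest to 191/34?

Expand x = 191/34 as a continued fraction with the Euclidean algorithm:
  191 = 5*34 + 21, so a_0 = 5.
  34 = 1*21 + 13, so a_1 = 1.
  21 = 1*13 + 8, so a_2 = 1.
  13 = 1*8 + 5, so a_3 = 1.
  8 = 1*5 + 3, so a_4 = 1.
  5 = 1*3 + 2, so a_5 = 1.
  3 = 1*2 + 1, so a_6 = 1.
  2 = 2*1 + 0, so a_7 = 2.
so x = [5; 1, 1, 1, 1, 1, 1, 2].
Convergents (p_i = a_i*p_{i-1} + p_{i-2}, q_i = a_i*q_{i-1} + q_{i-2} with p_{-2}=0, p_{-1}=1, q_{-2}=1, q_{-1}=0), until the denominator exceeds 14:
  i=0: a_0=5, p_0 = 5*1 + 0 = 5, q_0 = 5*0 + 1 = 1.
  i=1: a_1=1, p_1 = 1*5 + 1 = 6, q_1 = 1*1 + 0 = 1.
  i=2: a_2=1, p_2 = 1*6 + 5 = 11, q_2 = 1*1 + 1 = 2.
  i=3: a_3=1, p_3 = 1*11 + 6 = 17, q_3 = 1*2 + 1 = 3.
  i=4: a_4=1, p_4 = 1*17 + 11 = 28, q_4 = 1*3 + 2 = 5.
  i=5: a_5=1, p_5 = 1*28 + 17 = 45, q_5 = 1*5 + 3 = 8.
  i=6: a_6=1, p_6 = 1*45 + 28 = 73, q_6 = 1*8 + 5 = 13.
  i=7: a_7=2, p_7 = 2*73 + 45 = 191, q_7 = 2*13 + 8 = 34.
q_7 = 34 > 14, so the last convergent with denominator <= 14 is p_6/q_6 = 73/13.
The closest fraction with denominator <= 14 is either p_6/q_6 or the intermediate fraction (k*p_6 + p_5)/(k*q_6 + q_5) with the largest k >= 1 whose denominator stays <= 14; these approach x as k grows, and every other convergent or intermediate fraction in range is farther away.
Largest k: floor((14 - q_5)/q_6) = floor((14 - 8)/13) = 0.
Since k = 0, no intermediate fraction beyond p_6/q_6 has denominator <= 14, so the convergent 73/13 is the closest (its error is |191*13 - 73*34|/(34*13) = 1/442).

73/13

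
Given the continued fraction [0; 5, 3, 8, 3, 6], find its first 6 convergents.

0/1, 1/5, 3/16, 25/133, 78/415, 493/2623

Using the convergent recurrence p_i = a_i*p_{i-1} + p_{i-2}, q_i = a_i*q_{i-1} + q_{i-2} with p_{-2}=0, p_{-1}=1, q_{-2}=1, q_{-1}=0:
  i=0: a_0=0, p_0 = 0*1 + 0 = 0, q_0 = 0*0 + 1 = 1.
  i=1: a_1=5, p_1 = 5*0 + 1 = 1, q_1 = 5*1 + 0 = 5.
  i=2: a_2=3, p_2 = 3*1 + 0 = 3, q_2 = 3*5 + 1 = 16.
  i=3: a_3=8, p_3 = 8*3 + 1 = 25, q_3 = 8*16 + 5 = 133.
  i=4: a_4=3, p_4 = 3*25 + 3 = 78, q_4 = 3*133 + 16 = 415.
  i=5: a_5=6, p_5 = 6*78 + 25 = 493, q_5 = 6*415 + 133 = 2623.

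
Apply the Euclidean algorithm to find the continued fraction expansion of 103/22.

[4; 1, 2, 7]

Run the Euclidean algorithm on 103 and 22; the successive quotients are the partial quotients a_0, a_1, ... (each step inverts the fractional part left over by the previous one):
  103 = 4*22 + 15, so a_0 = 4.
  22 = 1*15 + 7, so a_1 = 1.
  15 = 2*7 + 1, so a_2 = 2.
  7 = 7*1 + 0, so a_3 = 7.
The remainder reaches 0 after 4 divisions, so the expansion has 4 partial quotients, read off in order.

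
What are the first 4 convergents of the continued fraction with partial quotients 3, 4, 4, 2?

3/1, 13/4, 55/17, 123/38

Using the convergent recurrence p_i = a_i*p_{i-1} + p_{i-2}, q_i = a_i*q_{i-1} + q_{i-2} with p_{-2}=0, p_{-1}=1, q_{-2}=1, q_{-1}=0:
  i=0: a_0=3, p_0 = 3*1 + 0 = 3, q_0 = 3*0 + 1 = 1.
  i=1: a_1=4, p_1 = 4*3 + 1 = 13, q_1 = 4*1 + 0 = 4.
  i=2: a_2=4, p_2 = 4*13 + 3 = 55, q_2 = 4*4 + 1 = 17.
  i=3: a_3=2, p_3 = 2*55 + 13 = 123, q_3 = 2*17 + 4 = 38.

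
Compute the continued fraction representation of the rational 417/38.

[10; 1, 37]

Run the Euclidean algorithm on 417 and 38; the successive quotients are the partial quotients a_0, a_1, ... (each step inverts the fractional part left over by the previous one):
  417 = 10*38 + 37, so a_0 = 10.
  38 = 1*37 + 1, so a_1 = 1.
  37 = 37*1 + 0, so a_2 = 37.
The remainder reaches 0 after 3 divisions, so the expansion has 3 partial quotients, read off in order.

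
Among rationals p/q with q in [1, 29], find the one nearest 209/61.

Expand x = 209/61 as a continued fraction with the Euclidean algorithm:
  209 = 3*61 + 26, so a_0 = 3.
  61 = 2*26 + 9, so a_1 = 2.
  26 = 2*9 + 8, so a_2 = 2.
  9 = 1*8 + 1, so a_3 = 1.
  8 = 8*1 + 0, so a_4 = 8.
so x = [3; 2, 2, 1, 8].
Convergents (p_i = a_i*p_{i-1} + p_{i-2}, q_i = a_i*q_{i-1} + q_{i-2} with p_{-2}=0, p_{-1}=1, q_{-2}=1, q_{-1}=0), until the denominator exceeds 29:
  i=0: a_0=3, p_0 = 3*1 + 0 = 3, q_0 = 3*0 + 1 = 1.
  i=1: a_1=2, p_1 = 2*3 + 1 = 7, q_1 = 2*1 + 0 = 2.
  i=2: a_2=2, p_2 = 2*7 + 3 = 17, q_2 = 2*2 + 1 = 5.
  i=3: a_3=1, p_3 = 1*17 + 7 = 24, q_3 = 1*5 + 2 = 7.
  i=4: a_4=8, p_4 = 8*24 + 17 = 209, q_4 = 8*7 + 5 = 61.
q_4 = 61 > 29, so the last convergent with denominator <= 29 is p_3/q_3 = 24/7.
The closest fraction with denominator <= 29 is either p_3/q_3 or the intermediate fraction (k*p_3 + p_2)/(k*q_3 + q_2) with the largest k >= 1 whose denominator stays <= 29; these approach x as k grows, and every other convergent or intermediate fraction in range is farther away.
Largest k: floor((29 - q_2)/q_3) = floor((29 - 5)/7) = 3.
That gives (3*24 + 17)/(3*7 + 5) = 89/26.
Compare the errors: |x - 24/7| = |209*7 - 24*61|/(61*7) = 1/427, and |x - 89/26| = |209*26 - 89*61|/(61*26) = 5/1586.
Cross-multiplying, 1*1586 = 1586 < 2135 = 5*427, so 1/427 is smaller: the convergent 24/7 is closer to x than 89/26.

24/7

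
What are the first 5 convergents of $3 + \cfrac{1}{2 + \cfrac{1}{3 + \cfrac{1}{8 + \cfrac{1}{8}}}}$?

3/1, 7/2, 24/7, 199/58, 1616/471

Using the convergent recurrence p_i = a_i*p_{i-1} + p_{i-2}, q_i = a_i*q_{i-1} + q_{i-2} with p_{-2}=0, p_{-1}=1, q_{-2}=1, q_{-1}=0:
  i=0: a_0=3, p_0 = 3*1 + 0 = 3, q_0 = 3*0 + 1 = 1.
  i=1: a_1=2, p_1 = 2*3 + 1 = 7, q_1 = 2*1 + 0 = 2.
  i=2: a_2=3, p_2 = 3*7 + 3 = 24, q_2 = 3*2 + 1 = 7.
  i=3: a_3=8, p_3 = 8*24 + 7 = 199, q_3 = 8*7 + 2 = 58.
  i=4: a_4=8, p_4 = 8*199 + 24 = 1616, q_4 = 8*58 + 7 = 471.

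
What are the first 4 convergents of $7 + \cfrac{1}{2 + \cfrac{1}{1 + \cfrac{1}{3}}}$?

7/1, 15/2, 22/3, 81/11

Using the convergent recurrence p_i = a_i*p_{i-1} + p_{i-2}, q_i = a_i*q_{i-1} + q_{i-2} with p_{-2}=0, p_{-1}=1, q_{-2}=1, q_{-1}=0:
  i=0: a_0=7, p_0 = 7*1 + 0 = 7, q_0 = 7*0 + 1 = 1.
  i=1: a_1=2, p_1 = 2*7 + 1 = 15, q_1 = 2*1 + 0 = 2.
  i=2: a_2=1, p_2 = 1*15 + 7 = 22, q_2 = 1*2 + 1 = 3.
  i=3: a_3=3, p_3 = 3*22 + 15 = 81, q_3 = 3*3 + 2 = 11.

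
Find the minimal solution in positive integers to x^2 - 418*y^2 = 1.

First expand sqrt(418) as a continued fraction. With x_i = (sqrt(418) + m_i)/d_i and (m_0, d_0) = (0, 1): a_0 = floor(sqrt(418)) = 20, since 20^2 = 400 <= 418 < 441 = 21^2.
Iterate m_{i+1} = d_i*a_i - m_i, d_{i+1} = (418 - m_{i+1}^2)/d_i, a_{i+1} = floor((a_0 + m_{i+1})/d_{i+1}):
  m_1 = 1*20 - 0 = 20, d_1 = (418 - 20^2)/1 = 18/1 = 18, a_1 = floor((20 + 20)/18) = 2.
  m_2 = 18*2 - 20 = 16, d_2 = (418 - 16^2)/18 = 162/18 = 9, a_2 = floor((20 + 16)/9) = 4.
  m_3 = 9*4 - 16 = 20, d_3 = (418 - 20^2)/9 = 18/9 = 2, a_3 = floor((20 + 20)/2) = 20.
  m_4 = 2*20 - 20 = 20, d_4 = (418 - 20^2)/2 = 18/2 = 9, a_4 = floor((20 + 20)/9) = 4.
  m_5 = 9*4 - 20 = 16, d_5 = (418 - 16^2)/9 = 162/9 = 18, a_5 = floor((20 + 16)/18) = 2.
  m_6 = 18*2 - 16 = 20, d_6 = (418 - 20^2)/18 = 18/18 = 1, a_6 = floor((20 + 20)/1) = 40.
  m_7 = 1*40 - 20 = 20, d_7 = (418 - 20^2)/1 = 18/1 = 18: (m_7, d_7) = (m_1, d_1) = (20, 18), so from here the quotients repeat a_1, ..., a_6; the period length is 6.
So sqrt(418) = [20; (2, 4, 20, 4, 2, 40)] with period length k = 6.
k is even, so the fundamental solution of x^2 - 418y^2 = 1 is (p_{k-1}, q_{k-1}) = (p_5, q_5); compute convergents through index 5.
Convergents (p_i = a_i*p_{i-1} + p_{i-2}, q_i = a_i*q_{i-1} + q_{i-2} with p_{-2}=0, p_{-1}=1, q_{-2}=1, q_{-1}=0):
  i=0: a_0=20, p_0 = 20*1 + 0 = 20, q_0 = 20*0 + 1 = 1.
  i=1: a_1=2, p_1 = 2*20 + 1 = 41, q_1 = 2*1 + 0 = 2.
  i=2: a_2=4, p_2 = 4*41 + 20 = 184, q_2 = 4*2 + 1 = 9.
  i=3: a_3=20, p_3 = 20*184 + 41 = 3721, q_3 = 20*9 + 2 = 182.
  i=4: a_4=4, p_4 = 4*3721 + 184 = 15068, q_4 = 4*182 + 9 = 737.
  i=5: a_5=2, p_5 = 2*15068 + 3721 = 33857, q_5 = 2*737 + 182 = 1656.
Check: 33857^2 - 418*1656^2 = 1146296449 - 1146296448 = 1, so (x, y) = (33857, 1656) solves the equation, and by the theorem it is the least positive solution.

(x, y) = (33857, 1656)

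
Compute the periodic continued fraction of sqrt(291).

Write x_i = (sqrt(291) + m_i)/d_i with (m_0, d_0) = (0, 1). a_0 = floor(sqrt(291)) = 17, since 17^2 = 289 <= 291 < 324 = 18^2.
Iterate m_{i+1} = d_i*a_i - m_i, d_{i+1} = (291 - m_{i+1}^2)/d_i, a_{i+1} = floor((a_0 + m_{i+1})/d_{i+1}):
  m_1 = 1*17 - 0 = 17, d_1 = (291 - 17^2)/1 = 2/1 = 2, a_1 = floor((17 + 17)/2) = 17.
  m_2 = 2*17 - 17 = 17, d_2 = (291 - 17^2)/2 = 2/2 = 1, a_2 = floor((17 + 17)/1) = 34.
  m_3 = 1*34 - 17 = 17, d_3 = (291 - 17^2)/1 = 2/1 = 2: (m_3, d_3) = (m_1, d_1) = (17, 2), so from here the quotients repeat a_1, a_2; the period length is 2.
Hence the expansion of sqrt(291) is a_0 = 17 followed by the repeating block 17, 34 (period 2).

[17; (17, 34)]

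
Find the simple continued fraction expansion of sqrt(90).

Write x_i = (sqrt(90) + m_i)/d_i with (m_0, d_0) = (0, 1). a_0 = floor(sqrt(90)) = 9, since 9^2 = 81 <= 90 < 100 = 10^2.
Iterate m_{i+1} = d_i*a_i - m_i, d_{i+1} = (90 - m_{i+1}^2)/d_i, a_{i+1} = floor((a_0 + m_{i+1})/d_{i+1}):
  m_1 = 1*9 - 0 = 9, d_1 = (90 - 9^2)/1 = 9/1 = 9, a_1 = floor((9 + 9)/9) = 2.
  m_2 = 9*2 - 9 = 9, d_2 = (90 - 9^2)/9 = 9/9 = 1, a_2 = floor((9 + 9)/1) = 18.
  m_3 = 1*18 - 9 = 9, d_3 = (90 - 9^2)/1 = 9/1 = 9: (m_3, d_3) = (m_1, d_1) = (9, 9), so from here the quotients repeat a_1, a_2; the period length is 2.
Hence the expansion of sqrt(90) is a_0 = 9 followed by the repeating block 2, 18 (period 2).

[9; (2, 18)]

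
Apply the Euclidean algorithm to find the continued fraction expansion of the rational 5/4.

[1; 4]

Run the Euclidean algorithm on 5 and 4; the successive quotients are the partial quotients a_0, a_1, ... (each step inverts the fractional part left over by the previous one):
  5 = 1*4 + 1, so a_0 = 1.
  4 = 4*1 + 0, so a_1 = 4.
The remainder reaches 0 after 2 divisions, so the expansion has 2 partial quotients, read off in order.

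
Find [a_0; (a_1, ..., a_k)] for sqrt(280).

Write x_i = (sqrt(280) + m_i)/d_i with (m_0, d_0) = (0, 1). a_0 = floor(sqrt(280)) = 16, since 16^2 = 256 <= 280 < 289 = 17^2.
Iterate m_{i+1} = d_i*a_i - m_i, d_{i+1} = (280 - m_{i+1}^2)/d_i, a_{i+1} = floor((a_0 + m_{i+1})/d_{i+1}):
  m_1 = 1*16 - 0 = 16, d_1 = (280 - 16^2)/1 = 24/1 = 24, a_1 = floor((16 + 16)/24) = 1.
  m_2 = 24*1 - 16 = 8, d_2 = (280 - 8^2)/24 = 216/24 = 9, a_2 = floor((16 + 8)/9) = 2.
  m_3 = 9*2 - 8 = 10, d_3 = (280 - 10^2)/9 = 180/9 = 20, a_3 = floor((16 + 10)/20) = 1.
  m_4 = 20*1 - 10 = 10, d_4 = (280 - 10^2)/20 = 180/20 = 9, a_4 = floor((16 + 10)/9) = 2.
  m_5 = 9*2 - 10 = 8, d_5 = (280 - 8^2)/9 = 216/9 = 24, a_5 = floor((16 + 8)/24) = 1.
  m_6 = 24*1 - 8 = 16, d_6 = (280 - 16^2)/24 = 24/24 = 1, a_6 = floor((16 + 16)/1) = 32.
  m_7 = 1*32 - 16 = 16, d_7 = (280 - 16^2)/1 = 24/1 = 24: (m_7, d_7) = (m_1, d_1) = (16, 24), so from here the quotients repeat a_1, ..., a_6; the period length is 6.
Hence the expansion of sqrt(280) is a_0 = 16 followed by the repeating block 1, 2, 1, 2, 1, 32 (period 6).

[16; (1, 2, 1, 2, 1, 32)]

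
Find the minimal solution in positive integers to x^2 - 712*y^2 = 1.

(x, y) = (1601, 60)

First expand sqrt(712) as a continued fraction. With x_i = (sqrt(712) + m_i)/d_i and (m_0, d_0) = (0, 1): a_0 = floor(sqrt(712)) = 26, since 26^2 = 676 <= 712 < 729 = 27^2.
Iterate m_{i+1} = d_i*a_i - m_i, d_{i+1} = (712 - m_{i+1}^2)/d_i, a_{i+1} = floor((a_0 + m_{i+1})/d_{i+1}):
  m_1 = 1*26 - 0 = 26, d_1 = (712 - 26^2)/1 = 36/1 = 36, a_1 = floor((26 + 26)/36) = 1.
  m_2 = 36*1 - 26 = 10, d_2 = (712 - 10^2)/36 = 612/36 = 17, a_2 = floor((26 + 10)/17) = 2.
  m_3 = 17*2 - 10 = 24, d_3 = (712 - 24^2)/17 = 136/17 = 8, a_3 = floor((26 + 24)/8) = 6.
  m_4 = 8*6 - 24 = 24, d_4 = (712 - 24^2)/8 = 136/8 = 17, a_4 = floor((26 + 24)/17) = 2.
  m_5 = 17*2 - 24 = 10, d_5 = (712 - 10^2)/17 = 612/17 = 36, a_5 = floor((26 + 10)/36) = 1.
  m_6 = 36*1 - 10 = 26, d_6 = (712 - 26^2)/36 = 36/36 = 1, a_6 = floor((26 + 26)/1) = 52.
  m_7 = 1*52 - 26 = 26, d_7 = (712 - 26^2)/1 = 36/1 = 36: (m_7, d_7) = (m_1, d_1) = (26, 36), so from here the quotients repeat a_1, ..., a_6; the period length is 6.
So sqrt(712) = [26; (1, 2, 6, 2, 1, 52)] with period length k = 6.
k is even, so the fundamental solution of x^2 - 712y^2 = 1 is (p_{k-1}, q_{k-1}) = (p_5, q_5); compute convergents through index 5.
Convergents (p_i = a_i*p_{i-1} + p_{i-2}, q_i = a_i*q_{i-1} + q_{i-2} with p_{-2}=0, p_{-1}=1, q_{-2}=1, q_{-1}=0):
  i=0: a_0=26, p_0 = 26*1 + 0 = 26, q_0 = 26*0 + 1 = 1.
  i=1: a_1=1, p_1 = 1*26 + 1 = 27, q_1 = 1*1 + 0 = 1.
  i=2: a_2=2, p_2 = 2*27 + 26 = 80, q_2 = 2*1 + 1 = 3.
  i=3: a_3=6, p_3 = 6*80 + 27 = 507, q_3 = 6*3 + 1 = 19.
  i=4: a_4=2, p_4 = 2*507 + 80 = 1094, q_4 = 2*19 + 3 = 41.
  i=5: a_5=1, p_5 = 1*1094 + 507 = 1601, q_5 = 1*41 + 19 = 60.
Check: 1601^2 - 712*60^2 = 2563201 - 2563200 = 1, so (x, y) = (1601, 60) solves the equation, and by the theorem it is the least positive solution.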